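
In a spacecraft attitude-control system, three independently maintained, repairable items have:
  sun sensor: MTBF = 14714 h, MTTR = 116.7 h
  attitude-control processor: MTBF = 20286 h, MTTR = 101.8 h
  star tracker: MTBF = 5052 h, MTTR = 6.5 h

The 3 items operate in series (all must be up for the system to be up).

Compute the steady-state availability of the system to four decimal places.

0.9859

A(sun sensor) = MTBF/(MTBF+MTTR) = 14714/(14714+116.7) = 0.992131
A(attitude-control processor) = MTBF/(MTBF+MTTR) = 20286/(20286+101.8) = 0.995007
A(star tracker) = MTBF/(MTBF+MTTR) = 5052/(5052+6.5) = 0.998715
Series availability: 0.992131 × 0.995007 × 0.998715 = 0.9859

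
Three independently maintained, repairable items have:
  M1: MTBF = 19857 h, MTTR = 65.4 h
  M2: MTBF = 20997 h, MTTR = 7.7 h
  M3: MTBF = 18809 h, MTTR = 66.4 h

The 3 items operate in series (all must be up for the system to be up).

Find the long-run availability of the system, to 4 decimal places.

A(M1) = MTBF/(MTBF+MTTR) = 19857/(19857+65.4) = 0.996717
A(M2) = MTBF/(MTBF+MTTR) = 20997/(20997+7.7) = 0.999633
A(M3) = MTBF/(MTBF+MTTR) = 18809/(18809+66.4) = 0.996482
Series availability: 0.996717 × 0.999633 × 0.996482 = 0.9928

0.9928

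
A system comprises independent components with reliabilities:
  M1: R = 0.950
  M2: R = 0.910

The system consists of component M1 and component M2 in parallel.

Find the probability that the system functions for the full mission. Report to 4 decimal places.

Parallel (M1 and M2): 1 − (1 − 0.950000)(1 − 0.910000) = 0.9955

0.9955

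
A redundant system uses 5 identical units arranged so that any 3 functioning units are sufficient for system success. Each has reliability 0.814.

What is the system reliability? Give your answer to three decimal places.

0.952

R = Σ_{i=3}^{5} C(5,i) p^i (1−p)^{5−i} with p = 0.814
C(5,3)·0.814^3·0.186^2 = 0.18659
C(5,4)·0.814^4·0.186^1 = 0.40830
C(5,5)·0.814^5·0.186^0 = 0.35737
Sum = 0.952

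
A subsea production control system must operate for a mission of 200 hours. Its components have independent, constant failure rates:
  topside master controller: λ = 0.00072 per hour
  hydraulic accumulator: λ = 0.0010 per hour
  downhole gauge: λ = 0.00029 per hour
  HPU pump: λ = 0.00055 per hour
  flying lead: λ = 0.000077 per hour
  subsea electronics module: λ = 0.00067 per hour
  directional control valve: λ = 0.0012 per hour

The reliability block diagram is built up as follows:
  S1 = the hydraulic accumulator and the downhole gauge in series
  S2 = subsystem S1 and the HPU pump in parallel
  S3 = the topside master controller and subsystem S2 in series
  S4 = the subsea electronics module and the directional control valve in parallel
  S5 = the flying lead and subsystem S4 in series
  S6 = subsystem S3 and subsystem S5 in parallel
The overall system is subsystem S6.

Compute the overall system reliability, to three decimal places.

R(topside master controller) = exp(−0.00072 × 200) = 0.86589
R(hydraulic accumulator) = exp(−0.0010 × 200) = 0.81873
R(downhole gauge) = exp(−0.00029 × 200) = 0.94365
R(HPU pump) = exp(−0.00055 × 200) = 0.89583
R(flying lead) = exp(−0.000077 × 200) = 0.98472
R(subsea electronics module) = exp(−0.00067 × 200) = 0.87459
R(directional control valve) = exp(−0.0012 × 200) = 0.78663
Series (hydraulic accumulator and downhole gauge): 0.81873 × 0.94365 = 0.77259
Parallel ([0.77259] and HPU pump): 1 − (1 − 0.77259)(1 − 0.89583) = 0.97631
Series (topside master controller and [0.97631]): 0.86589 × 0.97631 = 0.84538
Parallel (subsea electronics module and directional control valve): 1 − (1 − 0.87459)(1 − 0.78663) = 0.97324
Series (flying lead and [0.97324]): 0.98472 × 0.97324 = 0.95837
Parallel ([0.84538] and [0.95837]): 1 − (1 − 0.84538)(1 − 0.95837) = 0.994

0.994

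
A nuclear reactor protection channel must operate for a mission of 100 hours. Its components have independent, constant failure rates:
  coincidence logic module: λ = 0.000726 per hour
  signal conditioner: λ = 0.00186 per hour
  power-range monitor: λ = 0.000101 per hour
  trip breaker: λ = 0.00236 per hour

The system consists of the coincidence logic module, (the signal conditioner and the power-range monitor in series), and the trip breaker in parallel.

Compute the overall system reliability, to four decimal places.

0.9974

R(coincidence logic module) = exp(−0.000726 × 100) = 0.929973
R(signal conditioner) = exp(−0.00186 × 100) = 0.830274
R(power-range monitor) = exp(−0.000101 × 100) = 0.989951
R(trip breaker) = exp(−0.00236 × 100) = 0.789781
Series (signal conditioner and power-range monitor): 0.830274 × 0.989951 = 0.821931
Parallel (coincidence logic module, [0.821931], and trip breaker): 1 − (1 − 0.929973)(1 − 0.821931)(1 − 0.789781) = 0.9974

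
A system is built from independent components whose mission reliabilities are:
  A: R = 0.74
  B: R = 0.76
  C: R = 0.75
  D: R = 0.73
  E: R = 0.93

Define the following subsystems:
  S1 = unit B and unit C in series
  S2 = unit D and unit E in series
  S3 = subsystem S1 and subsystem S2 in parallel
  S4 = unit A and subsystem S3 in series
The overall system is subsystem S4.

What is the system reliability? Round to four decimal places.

0.6378

Series (B and C): 0.760000 × 0.750000 = 0.570000
Series (D and E): 0.730000 × 0.930000 = 0.678900
Parallel ([0.570000] and [0.678900]): 1 − (1 − 0.570000)(1 − 0.678900) = 0.861927
Series (A and [0.861927]): 0.740000 × 0.861927 = 0.6378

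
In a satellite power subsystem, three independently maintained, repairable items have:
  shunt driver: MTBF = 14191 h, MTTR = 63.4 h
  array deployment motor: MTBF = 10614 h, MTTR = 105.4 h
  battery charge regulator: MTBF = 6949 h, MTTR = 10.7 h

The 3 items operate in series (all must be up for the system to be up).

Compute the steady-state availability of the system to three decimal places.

A(shunt driver) = MTBF/(MTBF+MTTR) = 14191/(14191+63.4) = 0.995552
A(array deployment motor) = MTBF/(MTBF+MTTR) = 10614/(10614+105.4) = 0.990167
A(battery charge regulator) = MTBF/(MTBF+MTTR) = 6949/(6949+10.7) = 0.998463
Series availability: 0.995552 × 0.990167 × 0.998463 = 0.984

0.984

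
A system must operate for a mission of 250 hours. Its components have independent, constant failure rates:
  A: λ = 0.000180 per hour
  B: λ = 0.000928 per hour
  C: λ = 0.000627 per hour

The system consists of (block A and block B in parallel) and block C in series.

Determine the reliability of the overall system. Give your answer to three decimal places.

0.847

R(A) = exp(−0.000180 × 250) = 0.95600
R(B) = exp(−0.000928 × 250) = 0.79295
R(C) = exp(−0.000627 × 250) = 0.85492
Parallel (A and B): 1 − (1 − 0.95600)(1 − 0.79295) = 0.99089
Series ([0.99089] and C): 0.99089 × 0.85492 = 0.847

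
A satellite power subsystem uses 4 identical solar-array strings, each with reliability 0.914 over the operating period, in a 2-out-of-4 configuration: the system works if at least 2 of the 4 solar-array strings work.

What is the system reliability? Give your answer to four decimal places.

0.9976

R = Σ_{i=2}^{4} C(4,i) p^i (1−p)^{4−i} with p = 0.914
C(4,2)·0.914^2·0.086^2 = 0.037072
C(4,3)·0.914^3·0.086^1 = 0.262662
C(4,4)·0.914^4·0.086^0 = 0.697886
Sum = 0.9976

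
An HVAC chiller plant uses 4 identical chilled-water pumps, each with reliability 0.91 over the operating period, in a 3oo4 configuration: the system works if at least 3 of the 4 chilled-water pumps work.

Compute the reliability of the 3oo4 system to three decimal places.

R = Σ_{i=3}^{4} C(4,i) p^i (1−p)^{4−i} with p = 0.91
C(4,3)·0.91^3·0.09^1 = 0.27129
C(4,4)·0.91^4·0.09^0 = 0.68575
Sum = 0.957

0.957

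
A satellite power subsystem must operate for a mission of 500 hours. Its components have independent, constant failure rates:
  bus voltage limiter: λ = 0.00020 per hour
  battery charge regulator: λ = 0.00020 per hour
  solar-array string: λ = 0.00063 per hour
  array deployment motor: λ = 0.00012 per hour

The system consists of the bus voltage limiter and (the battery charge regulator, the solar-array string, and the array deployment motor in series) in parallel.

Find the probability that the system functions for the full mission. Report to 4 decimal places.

R(bus voltage limiter) = exp(−0.00020 × 500) = 0.904837
R(battery charge regulator) = exp(−0.00020 × 500) = 0.904837
R(solar-array string) = exp(−0.00063 × 500) = 0.729789
R(array deployment motor) = exp(−0.00012 × 500) = 0.941765
Series (battery charge regulator, solar-array string, and array deployment motor): 0.904837 × 0.729789 × 0.941765 = 0.621885
Parallel (bus voltage limiter and [0.621885]): 1 − (1 − 0.904837)(1 − 0.621885) = 0.9640

0.9640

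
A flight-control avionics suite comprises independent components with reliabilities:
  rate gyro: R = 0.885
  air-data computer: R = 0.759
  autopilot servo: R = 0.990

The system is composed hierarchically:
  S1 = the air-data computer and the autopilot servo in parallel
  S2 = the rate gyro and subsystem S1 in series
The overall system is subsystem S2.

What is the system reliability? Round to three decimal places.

0.883

Parallel (air-data computer and autopilot servo): 1 − (1 − 0.75900)(1 − 0.99000) = 0.99759
Series (rate gyro and [0.99759]): 0.88500 × 0.99759 = 0.883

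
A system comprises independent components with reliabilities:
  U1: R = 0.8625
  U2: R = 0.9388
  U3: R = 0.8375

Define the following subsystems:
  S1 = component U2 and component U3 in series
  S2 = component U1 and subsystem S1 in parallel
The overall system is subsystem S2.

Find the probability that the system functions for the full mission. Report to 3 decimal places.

0.971

Series (U2 and U3): 0.93880 × 0.83750 = 0.78625
Parallel (U1 and [0.78625]): 1 − (1 − 0.86250)(1 − 0.78625) = 0.971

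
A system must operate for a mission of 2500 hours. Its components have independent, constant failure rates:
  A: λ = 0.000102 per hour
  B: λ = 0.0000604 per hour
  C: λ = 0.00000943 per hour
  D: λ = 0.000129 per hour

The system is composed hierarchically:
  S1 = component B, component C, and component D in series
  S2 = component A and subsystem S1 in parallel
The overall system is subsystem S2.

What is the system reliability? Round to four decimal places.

R(A) = exp(−0.000102 × 2500) = 0.774916
R(B) = exp(−0.0000604 × 2500) = 0.859848
R(C) = exp(−0.00000943 × 2500) = 0.976701
R(D) = exp(−0.000129 × 2500) = 0.724336
Series (B, C, and D): 0.859848 × 0.976701 × 0.724336 = 0.608308
Parallel (A and [0.608308]): 1 − (1 − 0.774916)(1 − 0.608308) = 0.9118

0.9118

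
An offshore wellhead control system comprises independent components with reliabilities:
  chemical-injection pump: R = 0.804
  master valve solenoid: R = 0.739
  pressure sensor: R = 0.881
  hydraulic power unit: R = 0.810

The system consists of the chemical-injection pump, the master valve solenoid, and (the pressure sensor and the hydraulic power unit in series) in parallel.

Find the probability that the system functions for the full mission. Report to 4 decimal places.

Series (pressure sensor and hydraulic power unit): 0.881000 × 0.810000 = 0.713610
Parallel (chemical-injection pump, master valve solenoid, and [0.713610]): 1 − (1 − 0.804000)(1 − 0.739000)(1 − 0.713610) = 0.9853

0.9853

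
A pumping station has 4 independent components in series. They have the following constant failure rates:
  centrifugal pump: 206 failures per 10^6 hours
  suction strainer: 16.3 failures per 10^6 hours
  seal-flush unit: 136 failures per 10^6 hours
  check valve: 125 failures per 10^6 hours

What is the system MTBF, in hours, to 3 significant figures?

Series of exponential components: λ_sys = Σ λ_i
λ_sys = 0.000206 + 0.0000163 + 0.000136 + 0.000125 = 4.8330e-04 /h
MTBF = 1 / λ_sys = 2070 h

2070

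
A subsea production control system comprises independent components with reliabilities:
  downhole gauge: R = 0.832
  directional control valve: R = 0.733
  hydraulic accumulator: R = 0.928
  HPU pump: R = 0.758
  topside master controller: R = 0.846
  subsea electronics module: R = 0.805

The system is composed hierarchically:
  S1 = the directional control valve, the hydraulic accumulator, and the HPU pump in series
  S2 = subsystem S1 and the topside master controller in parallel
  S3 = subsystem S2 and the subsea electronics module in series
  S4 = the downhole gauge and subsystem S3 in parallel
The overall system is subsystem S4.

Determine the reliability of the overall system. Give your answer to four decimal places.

Series (directional control valve, hydraulic accumulator, and HPU pump): 0.733000 × 0.928000 × 0.758000 = 0.515610
Parallel ([0.515610] and topside master controller): 1 − (1 − 0.515610)(1 − 0.846000) = 0.925404
Series ([0.925404] and subsea electronics module): 0.925404 × 0.805000 = 0.744950
Parallel (downhole gauge and [0.744950]): 1 − (1 − 0.832000)(1 − 0.744950) = 0.9572

0.9572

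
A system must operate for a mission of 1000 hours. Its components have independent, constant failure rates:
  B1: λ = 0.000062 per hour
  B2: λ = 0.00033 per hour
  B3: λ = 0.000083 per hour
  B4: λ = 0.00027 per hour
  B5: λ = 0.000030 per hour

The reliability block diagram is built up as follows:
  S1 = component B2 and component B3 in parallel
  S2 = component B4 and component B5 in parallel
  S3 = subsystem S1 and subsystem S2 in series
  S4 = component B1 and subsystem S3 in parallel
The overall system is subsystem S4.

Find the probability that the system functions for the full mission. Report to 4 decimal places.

R(B1) = exp(−0.000062 × 1000) = 0.939883
R(B2) = exp(−0.00033 × 1000) = 0.718924
R(B3) = exp(−0.000083 × 1000) = 0.920351
R(B4) = exp(−0.00027 × 1000) = 0.763379
R(B5) = exp(−0.000030 × 1000) = 0.970446
Parallel (B2 and B3): 1 − (1 − 0.718924)(1 − 0.920351) = 0.977613
Parallel (B4 and B5): 1 − (1 − 0.763379)(1 − 0.970446) = 0.993007
Series ([0.977613] and [0.993007]): 0.977613 × 0.993007 = 0.970777
Parallel (B1 and [0.970777]): 1 − (1 − 0.939883)(1 − 0.970777) = 0.9982

0.9982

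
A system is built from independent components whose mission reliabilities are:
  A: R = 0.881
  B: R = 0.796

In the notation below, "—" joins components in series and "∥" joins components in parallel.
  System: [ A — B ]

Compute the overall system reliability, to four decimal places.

0.7013

Series (A and B): 0.881000 × 0.796000 = 0.7013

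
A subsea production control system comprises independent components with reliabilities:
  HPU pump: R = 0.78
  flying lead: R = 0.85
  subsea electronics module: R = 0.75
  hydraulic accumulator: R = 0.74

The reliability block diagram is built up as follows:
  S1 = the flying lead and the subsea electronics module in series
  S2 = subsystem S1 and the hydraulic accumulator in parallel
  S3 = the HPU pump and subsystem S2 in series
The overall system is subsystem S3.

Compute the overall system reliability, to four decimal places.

Series (flying lead and subsea electronics module): 0.850000 × 0.750000 = 0.637500
Parallel ([0.637500] and hydraulic accumulator): 1 − (1 − 0.637500)(1 − 0.740000) = 0.905750
Series (HPU pump and [0.905750]): 0.780000 × 0.905750 = 0.7065

0.7065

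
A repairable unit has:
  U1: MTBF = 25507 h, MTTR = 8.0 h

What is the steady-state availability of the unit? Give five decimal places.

A(U1) = MTBF/(MTBF+MTTR) = 25507/(25507+8.0) = 0.99969

0.99969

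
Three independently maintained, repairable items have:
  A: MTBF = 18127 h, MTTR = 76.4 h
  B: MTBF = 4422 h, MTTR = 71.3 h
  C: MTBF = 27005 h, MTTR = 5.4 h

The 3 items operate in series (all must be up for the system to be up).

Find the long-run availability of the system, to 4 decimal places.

0.9798

A(A) = MTBF/(MTBF+MTTR) = 18127/(18127+76.4) = 0.995803
A(B) = MTBF/(MTBF+MTTR) = 4422/(4422+71.3) = 0.984132
A(C) = MTBF/(MTBF+MTTR) = 27005/(27005+5.4) = 0.999800
Series availability: 0.995803 × 0.984132 × 0.999800 = 0.9798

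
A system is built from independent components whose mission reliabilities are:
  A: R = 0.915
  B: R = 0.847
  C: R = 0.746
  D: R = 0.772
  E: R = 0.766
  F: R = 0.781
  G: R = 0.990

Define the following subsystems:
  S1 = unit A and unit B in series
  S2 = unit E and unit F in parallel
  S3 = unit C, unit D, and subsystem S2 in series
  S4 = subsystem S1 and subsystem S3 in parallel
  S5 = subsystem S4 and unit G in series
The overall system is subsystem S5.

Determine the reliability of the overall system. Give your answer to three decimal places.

0.889

Series (A and B): 0.91500 × 0.84700 = 0.77501
Parallel (E and F): 1 − (1 − 0.76600)(1 − 0.78100) = 0.94875
Series (C, D, and [0.94875]): 0.74600 × 0.77200 × 0.94875 = 0.54640
Parallel ([0.77501] and [0.54640]): 1 − (1 − 0.77501)(1 − 0.54640) = 0.89794
Series ([0.89794] and G): 0.89794 × 0.99000 = 0.889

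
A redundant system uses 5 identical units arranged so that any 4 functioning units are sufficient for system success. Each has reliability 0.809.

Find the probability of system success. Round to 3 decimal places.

0.756

R = Σ_{i=4}^{5} C(5,i) p^i (1−p)^{5−i} with p = 0.809
C(5,4)·0.809^4·0.191^1 = 0.40907
C(5,5)·0.809^5·0.191^0 = 0.34653
Sum = 0.756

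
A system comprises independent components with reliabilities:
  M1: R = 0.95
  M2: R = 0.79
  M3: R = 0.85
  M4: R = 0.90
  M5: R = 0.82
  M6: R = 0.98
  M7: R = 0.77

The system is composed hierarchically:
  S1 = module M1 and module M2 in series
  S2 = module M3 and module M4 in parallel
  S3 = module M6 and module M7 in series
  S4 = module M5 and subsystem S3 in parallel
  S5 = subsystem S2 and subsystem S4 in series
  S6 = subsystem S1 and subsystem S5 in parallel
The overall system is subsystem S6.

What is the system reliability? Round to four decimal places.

0.9854

Series (M1 and M2): 0.950000 × 0.790000 = 0.750500
Parallel (M3 and M4): 1 − (1 − 0.850000)(1 − 0.900000) = 0.985000
Series (M6 and M7): 0.980000 × 0.770000 = 0.754600
Parallel (M5 and [0.754600]): 1 − (1 − 0.820000)(1 − 0.754600) = 0.955828
Series ([0.985000] and [0.955828]): 0.985000 × 0.955828 = 0.941491
Parallel ([0.750500] and [0.941491]): 1 − (1 − 0.750500)(1 − 0.941491) = 0.9854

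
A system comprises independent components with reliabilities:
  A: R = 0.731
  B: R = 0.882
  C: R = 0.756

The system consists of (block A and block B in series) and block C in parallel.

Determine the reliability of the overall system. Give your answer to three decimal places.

Series (A and B): 0.73100 × 0.88200 = 0.64474
Parallel ([0.64474] and C): 1 − (1 − 0.64474)(1 − 0.75600) = 0.913

0.913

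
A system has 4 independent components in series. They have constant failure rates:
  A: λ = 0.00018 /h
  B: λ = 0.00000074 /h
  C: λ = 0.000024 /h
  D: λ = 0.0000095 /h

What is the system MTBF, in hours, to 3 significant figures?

Series of exponential components: λ_sys = Σ λ_i
λ_sys = 0.00018 + 0.00000074 + 0.000024 + 0.0000095 = 2.1424e-04 /h
MTBF = 1 / λ_sys = 4670 h

4670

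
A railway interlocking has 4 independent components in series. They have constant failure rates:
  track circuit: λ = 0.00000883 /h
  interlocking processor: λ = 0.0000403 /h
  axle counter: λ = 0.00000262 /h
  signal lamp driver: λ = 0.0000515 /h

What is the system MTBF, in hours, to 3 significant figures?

9690

Series of exponential components: λ_sys = Σ λ_i
λ_sys = 0.00000883 + 0.0000403 + 0.00000262 + 0.0000515 = 1.0325e-04 /h
MTBF = 1 / λ_sys = 9690 h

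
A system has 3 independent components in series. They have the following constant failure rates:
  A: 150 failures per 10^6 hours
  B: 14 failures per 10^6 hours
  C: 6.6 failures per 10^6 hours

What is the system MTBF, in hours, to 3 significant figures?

5860

Series of exponential components: λ_sys = Σ λ_i
λ_sys = 0.00015 + 0.000014 + 0.0000066 = 1.7060e-04 /h
MTBF = 1 / λ_sys = 5860 h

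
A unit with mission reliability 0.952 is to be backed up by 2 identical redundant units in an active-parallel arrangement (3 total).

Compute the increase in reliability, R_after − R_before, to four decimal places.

R_before = 0.952
R_after = 1 − (1 − 0.952)^3 = 0.9999
ΔR = 0.9999 − 0.952 = 0.0479

0.0479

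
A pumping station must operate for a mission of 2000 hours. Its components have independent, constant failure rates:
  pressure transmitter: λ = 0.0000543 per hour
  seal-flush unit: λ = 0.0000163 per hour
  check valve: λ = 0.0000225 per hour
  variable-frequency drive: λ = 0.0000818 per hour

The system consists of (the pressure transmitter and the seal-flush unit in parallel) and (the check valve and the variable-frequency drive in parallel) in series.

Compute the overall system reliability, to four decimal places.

0.9901

R(pressure transmitter) = exp(−0.0000543 × 2000) = 0.897089
R(seal-flush unit) = exp(−0.0000163 × 2000) = 0.967926
R(check valve) = exp(−0.0000225 × 2000) = 0.955997
R(variable-frequency drive) = exp(−0.0000818 × 2000) = 0.849082
Parallel (pressure transmitter and seal-flush unit): 1 − (1 − 0.897089)(1 − 0.967926) = 0.996699
Parallel (check valve and variable-frequency drive): 1 − (1 − 0.955997)(1 − 0.849082) = 0.993359
Series ([0.996699] and [0.993359]): 0.996699 × 0.993359 = 0.9901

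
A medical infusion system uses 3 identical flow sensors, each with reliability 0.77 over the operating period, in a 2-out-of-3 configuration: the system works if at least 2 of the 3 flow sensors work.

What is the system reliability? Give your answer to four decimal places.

R = Σ_{i=2}^{3} C(3,i) p^i (1−p)^{3−i} with p = 0.77
C(3,2)·0.77^2·0.23^1 = 0.409101
C(3,3)·0.77^3·0.23^0 = 0.456533
Sum = 0.8656

0.8656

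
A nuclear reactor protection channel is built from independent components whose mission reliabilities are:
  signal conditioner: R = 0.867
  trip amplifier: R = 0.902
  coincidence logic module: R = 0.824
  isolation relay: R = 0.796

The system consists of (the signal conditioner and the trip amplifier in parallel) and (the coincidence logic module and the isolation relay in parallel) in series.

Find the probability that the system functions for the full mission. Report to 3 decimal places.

Parallel (signal conditioner and trip amplifier): 1 − (1 − 0.86700)(1 − 0.90200) = 0.98697
Parallel (coincidence logic module and isolation relay): 1 − (1 − 0.82400)(1 − 0.79600) = 0.96410
Series ([0.98697] and [0.96410]): 0.98697 × 0.96410 = 0.952

0.952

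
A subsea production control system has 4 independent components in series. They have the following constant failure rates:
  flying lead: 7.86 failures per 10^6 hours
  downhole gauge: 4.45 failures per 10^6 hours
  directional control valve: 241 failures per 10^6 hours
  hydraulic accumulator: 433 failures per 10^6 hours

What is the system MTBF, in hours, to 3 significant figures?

Series of exponential components: λ_sys = Σ λ_i
λ_sys = 0.00000786 + 0.00000445 + 0.000241 + 0.000433 = 6.8631e-04 /h
MTBF = 1 / λ_sys = 1460 h

1460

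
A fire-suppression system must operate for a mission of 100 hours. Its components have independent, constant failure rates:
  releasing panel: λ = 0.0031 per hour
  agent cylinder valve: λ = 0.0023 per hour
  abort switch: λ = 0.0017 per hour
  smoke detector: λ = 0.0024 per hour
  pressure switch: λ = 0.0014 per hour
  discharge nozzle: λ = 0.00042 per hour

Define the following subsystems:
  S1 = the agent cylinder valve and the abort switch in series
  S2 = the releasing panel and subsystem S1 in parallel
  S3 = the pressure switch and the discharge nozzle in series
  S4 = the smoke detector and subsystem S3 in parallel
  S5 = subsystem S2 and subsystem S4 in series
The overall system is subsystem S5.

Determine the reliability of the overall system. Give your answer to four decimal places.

R(releasing panel) = exp(−0.0031 × 100) = 0.733447
R(agent cylinder valve) = exp(−0.0023 × 100) = 0.794534
R(abort switch) = exp(−0.0017 × 100) = 0.843665
R(smoke detector) = exp(−0.0024 × 100) = 0.786628
R(pressure switch) = exp(−0.0014 × 100) = 0.869358
R(discharge nozzle) = exp(−0.00042 × 100) = 0.958870
Series (agent cylinder valve and abort switch): 0.794534 × 0.843665 = 0.670321
Parallel (releasing panel and [0.670321]): 1 − (1 − 0.733447)(1 − 0.670321) = 0.912123
Series (pressure switch and discharge nozzle): 0.869358 × 0.958870 = 0.833601
Parallel (smoke detector and [0.833601]): 1 − (1 − 0.786628)(1 − 0.833601) = 0.964495
Series ([0.912123] and [0.964495]): 0.912123 × 0.964495 = 0.8797

0.8797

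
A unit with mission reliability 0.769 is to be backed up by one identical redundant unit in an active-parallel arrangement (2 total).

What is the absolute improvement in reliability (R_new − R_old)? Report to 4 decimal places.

0.1776

R_before = 0.769
R_after = 1 − (1 − 0.769)^2 = 0.9466
ΔR = 0.9466 − 0.769 = 0.1776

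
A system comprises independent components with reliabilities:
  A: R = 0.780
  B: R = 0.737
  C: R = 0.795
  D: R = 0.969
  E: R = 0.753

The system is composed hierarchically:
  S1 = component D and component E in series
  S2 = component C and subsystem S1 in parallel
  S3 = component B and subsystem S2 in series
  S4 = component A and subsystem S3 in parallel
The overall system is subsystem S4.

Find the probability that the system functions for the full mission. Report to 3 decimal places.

0.933

Series (D and E): 0.96900 × 0.75300 = 0.72966
Parallel (C and [0.72966]): 1 − (1 − 0.79500)(1 − 0.72966) = 0.94458
Series (B and [0.94458]): 0.73700 × 0.94458 = 0.69616
Parallel (A and [0.69616]): 1 − (1 − 0.78000)(1 − 0.69616) = 0.933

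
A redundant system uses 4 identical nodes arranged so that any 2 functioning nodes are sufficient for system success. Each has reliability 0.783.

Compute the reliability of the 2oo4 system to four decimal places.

R = Σ_{i=2}^{4} C(4,i) p^i (1−p)^{4−i} with p = 0.783
C(4,2)·0.783^2·0.217^2 = 0.173218
C(4,3)·0.783^3·0.217^1 = 0.416682
C(4,4)·0.783^4·0.217^0 = 0.375878
Sum = 0.9658

0.9658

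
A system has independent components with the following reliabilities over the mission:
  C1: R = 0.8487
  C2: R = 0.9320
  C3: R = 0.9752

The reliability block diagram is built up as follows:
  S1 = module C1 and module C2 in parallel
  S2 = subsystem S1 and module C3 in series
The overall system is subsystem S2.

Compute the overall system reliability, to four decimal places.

Parallel (C1 and C2): 1 − (1 − 0.848700)(1 − 0.932000) = 0.989712
Series ([0.989712] and C3): 0.989712 × 0.975200 = 0.9652

0.9652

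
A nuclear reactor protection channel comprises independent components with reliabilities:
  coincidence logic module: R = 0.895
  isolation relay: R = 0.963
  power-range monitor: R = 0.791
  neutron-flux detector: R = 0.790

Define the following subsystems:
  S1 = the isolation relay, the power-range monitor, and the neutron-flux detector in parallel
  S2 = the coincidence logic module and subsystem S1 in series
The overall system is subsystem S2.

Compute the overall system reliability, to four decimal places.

Parallel (isolation relay, power-range monitor, and neutron-flux detector): 1 − (1 − 0.963000)(1 − 0.791000)(1 − 0.790000) = 0.998376
Series (coincidence logic module and [0.998376]): 0.895000 × 0.998376 = 0.8935

0.8935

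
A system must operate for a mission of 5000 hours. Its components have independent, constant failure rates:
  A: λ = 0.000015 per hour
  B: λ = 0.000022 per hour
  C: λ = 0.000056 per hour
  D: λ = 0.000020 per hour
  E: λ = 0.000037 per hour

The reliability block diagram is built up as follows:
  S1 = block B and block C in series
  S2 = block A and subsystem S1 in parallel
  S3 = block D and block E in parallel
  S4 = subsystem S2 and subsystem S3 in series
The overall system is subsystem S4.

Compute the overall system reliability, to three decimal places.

0.961

R(A) = exp(−0.000015 × 5000) = 0.92774
R(B) = exp(−0.000022 × 5000) = 0.89583
R(C) = exp(−0.000056 × 5000) = 0.75578
R(D) = exp(−0.000020 × 5000) = 0.90484
R(E) = exp(−0.000037 × 5000) = 0.83110
Series (B and C): 0.89583 × 0.75578 = 0.67705
Parallel (A and [0.67705]): 1 − (1 − 0.92774)(1 − 0.67705) = 0.97666
Parallel (D and E): 1 − (1 − 0.90484)(1 − 0.83110) = 0.98393
Series ([0.97666] and [0.98393]): 0.97666 × 0.98393 = 0.961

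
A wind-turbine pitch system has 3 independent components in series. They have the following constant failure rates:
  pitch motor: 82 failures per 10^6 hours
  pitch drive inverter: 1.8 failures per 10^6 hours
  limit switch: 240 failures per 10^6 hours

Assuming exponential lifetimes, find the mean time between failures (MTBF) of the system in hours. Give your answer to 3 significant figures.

3090

Series of exponential components: λ_sys = Σ λ_i
λ_sys = 0.000082 + 0.0000018 + 0.00024 = 3.2380e-04 /h
MTBF = 1 / λ_sys = 3090 h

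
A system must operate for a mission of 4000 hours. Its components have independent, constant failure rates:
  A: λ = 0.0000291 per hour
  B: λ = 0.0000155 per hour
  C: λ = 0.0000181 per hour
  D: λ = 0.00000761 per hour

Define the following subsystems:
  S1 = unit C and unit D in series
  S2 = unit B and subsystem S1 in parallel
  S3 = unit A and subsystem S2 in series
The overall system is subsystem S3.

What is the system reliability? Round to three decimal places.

0.885

R(A) = exp(−0.0000291 × 4000) = 0.89012
R(B) = exp(−0.0000155 × 4000) = 0.93988
R(C) = exp(−0.0000181 × 4000) = 0.93016
R(D) = exp(−0.00000761 × 4000) = 0.97002
Series (C and D): 0.93016 × 0.97002 = 0.90227
Parallel (B and [0.90227]): 1 − (1 − 0.93988)(1 − 0.90227) = 0.99412
Series (A and [0.99412]): 0.89012 × 0.99412 = 0.885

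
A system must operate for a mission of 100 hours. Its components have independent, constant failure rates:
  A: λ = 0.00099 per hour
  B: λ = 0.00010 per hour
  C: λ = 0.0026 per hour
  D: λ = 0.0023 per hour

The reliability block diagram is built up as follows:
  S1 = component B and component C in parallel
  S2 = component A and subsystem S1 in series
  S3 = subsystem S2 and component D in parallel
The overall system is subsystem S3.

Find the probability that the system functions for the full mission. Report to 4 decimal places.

0.9802

R(A) = exp(−0.00099 × 100) = 0.905743
R(B) = exp(−0.00010 × 100) = 0.990050
R(C) = exp(−0.0026 × 100) = 0.771052
R(D) = exp(−0.0023 × 100) = 0.794534
Parallel (B and C): 1 − (1 − 0.990050)(1 − 0.771052) = 0.997722
Series (A and [0.997722]): 0.905743 × 0.997722 = 0.903680
Parallel ([0.903680] and D): 1 − (1 − 0.903680)(1 − 0.794534) = 0.9802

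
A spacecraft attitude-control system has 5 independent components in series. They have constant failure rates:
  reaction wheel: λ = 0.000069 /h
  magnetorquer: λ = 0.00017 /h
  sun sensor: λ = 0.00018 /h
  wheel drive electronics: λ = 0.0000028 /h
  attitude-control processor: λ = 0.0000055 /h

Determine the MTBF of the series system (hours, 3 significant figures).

2340

Series of exponential components: λ_sys = Σ λ_i
λ_sys = 0.000069 + 0.00017 + 0.00018 + 0.0000028 + 0.0000055 = 4.2730e-04 /h
MTBF = 1 / λ_sys = 2340 h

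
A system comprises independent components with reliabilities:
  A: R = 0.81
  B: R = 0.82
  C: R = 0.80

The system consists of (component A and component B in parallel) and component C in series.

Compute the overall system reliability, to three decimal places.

Parallel (A and B): 1 − (1 − 0.81000)(1 − 0.82000) = 0.96580
Series ([0.96580] and C): 0.96580 × 0.80000 = 0.773

0.773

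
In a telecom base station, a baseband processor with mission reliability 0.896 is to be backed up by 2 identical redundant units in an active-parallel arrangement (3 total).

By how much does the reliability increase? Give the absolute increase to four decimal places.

0.1029

R_before = 0.896
R_after = 1 − (1 − 0.896)^3 = 0.9989
ΔR = 0.9989 − 0.896 = 0.1029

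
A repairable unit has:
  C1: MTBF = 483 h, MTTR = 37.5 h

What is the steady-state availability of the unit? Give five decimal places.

A(C1) = MTBF/(MTBF+MTTR) = 483/(483+37.5) = 0.92795

0.92795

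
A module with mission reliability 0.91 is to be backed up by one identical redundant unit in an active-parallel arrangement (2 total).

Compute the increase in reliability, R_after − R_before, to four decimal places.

R_before = 0.91
R_after = 1 − (1 − 0.91)^2 = 0.9919
ΔR = 0.9919 − 0.91 = 0.0819

0.0819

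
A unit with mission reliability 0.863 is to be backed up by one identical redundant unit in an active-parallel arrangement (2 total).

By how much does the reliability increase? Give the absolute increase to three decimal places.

0.118

R_before = 0.863
R_after = 1 − (1 − 0.863)^2 = 0.981
ΔR = 0.981 − 0.863 = 0.118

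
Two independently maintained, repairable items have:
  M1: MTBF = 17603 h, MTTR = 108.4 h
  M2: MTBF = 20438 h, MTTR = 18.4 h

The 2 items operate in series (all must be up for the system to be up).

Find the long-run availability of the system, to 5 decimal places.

0.99299

A(M1) = MTBF/(MTBF+MTTR) = 17603/(17603+108.4) = 0.993880
A(M2) = MTBF/(MTBF+MTTR) = 20438/(20438+18.4) = 0.999101
Series availability: 0.993880 × 0.999101 = 0.99299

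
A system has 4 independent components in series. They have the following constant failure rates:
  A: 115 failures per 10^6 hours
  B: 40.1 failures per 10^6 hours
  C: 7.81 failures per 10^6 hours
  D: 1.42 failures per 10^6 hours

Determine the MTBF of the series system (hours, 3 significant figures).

Series of exponential components: λ_sys = Σ λ_i
λ_sys = 0.000115 + 0.0000401 + 0.00000781 + 0.00000142 = 1.6433e-04 /h
MTBF = 1 / λ_sys = 6090 h

6090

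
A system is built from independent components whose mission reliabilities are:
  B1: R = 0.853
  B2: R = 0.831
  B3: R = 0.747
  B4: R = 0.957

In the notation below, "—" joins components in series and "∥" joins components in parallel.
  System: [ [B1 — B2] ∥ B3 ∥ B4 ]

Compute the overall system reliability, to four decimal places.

0.9968

Series (B1 and B2): 0.853000 × 0.831000 = 0.708843
Parallel ([0.708843], B3, and B4): 1 − (1 − 0.708843)(1 − 0.747000)(1 − 0.957000) = 0.9968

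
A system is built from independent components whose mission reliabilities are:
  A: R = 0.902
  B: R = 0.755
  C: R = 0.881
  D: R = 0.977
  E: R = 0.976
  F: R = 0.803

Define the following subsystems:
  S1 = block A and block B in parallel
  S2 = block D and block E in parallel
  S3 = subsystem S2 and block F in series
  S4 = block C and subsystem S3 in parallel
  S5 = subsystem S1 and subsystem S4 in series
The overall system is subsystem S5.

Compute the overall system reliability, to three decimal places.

Parallel (A and B): 1 − (1 − 0.90200)(1 − 0.75500) = 0.97599
Parallel (D and E): 1 − (1 − 0.97700)(1 − 0.97600) = 0.99945
Series ([0.99945] and F): 0.99945 × 0.80300 = 0.80256
Parallel (C and [0.80256]): 1 − (1 − 0.88100)(1 − 0.80256) = 0.97650
Series ([0.97599] and [0.97650]): 0.97599 × 0.97650 = 0.953

0.953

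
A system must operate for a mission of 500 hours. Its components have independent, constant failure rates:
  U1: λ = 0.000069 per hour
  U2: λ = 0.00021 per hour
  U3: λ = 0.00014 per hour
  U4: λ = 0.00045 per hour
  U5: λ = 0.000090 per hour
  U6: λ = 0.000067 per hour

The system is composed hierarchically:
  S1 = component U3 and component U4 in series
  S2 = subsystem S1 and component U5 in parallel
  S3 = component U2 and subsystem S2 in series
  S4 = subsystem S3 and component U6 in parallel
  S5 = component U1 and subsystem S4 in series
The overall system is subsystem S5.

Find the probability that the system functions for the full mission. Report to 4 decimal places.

R(U1) = exp(−0.000069 × 500) = 0.966088
R(U2) = exp(−0.00021 × 500) = 0.900325
R(U3) = exp(−0.00014 × 500) = 0.932394
R(U4) = exp(−0.00045 × 500) = 0.798516
R(U5) = exp(−0.000090 × 500) = 0.955997
R(U6) = exp(−0.000067 × 500) = 0.967055
Series (U3 and U4): 0.932394 × 0.798516 = 0.744532
Parallel ([0.744532] and U5): 1 − (1 − 0.744532)(1 − 0.955997) = 0.988759
Series (U2 and [0.988759]): 0.900325 × 0.988759 = 0.890204
Parallel ([0.890204] and U6): 1 − (1 − 0.890204)(1 − 0.967055) = 0.996383
Series (U1 and [0.996383]): 0.966088 × 0.996383 = 0.9626

0.9626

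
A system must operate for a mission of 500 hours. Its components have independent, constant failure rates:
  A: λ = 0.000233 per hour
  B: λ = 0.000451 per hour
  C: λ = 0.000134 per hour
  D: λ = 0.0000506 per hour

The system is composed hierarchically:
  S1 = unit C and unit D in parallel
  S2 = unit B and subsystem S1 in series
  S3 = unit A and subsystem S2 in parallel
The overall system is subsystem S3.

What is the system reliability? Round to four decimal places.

R(A) = exp(−0.000233 × 500) = 0.890030
R(B) = exp(−0.000451 × 500) = 0.798117
R(C) = exp(−0.000134 × 500) = 0.935195
R(D) = exp(−0.0000506 × 500) = 0.975017
Parallel (C and D): 1 − (1 − 0.935195)(1 − 0.975017) = 0.998381
Series (B and [0.998381]): 0.798117 × 0.998381 = 0.796825
Parallel (A and [0.796825]): 1 − (1 − 0.890030)(1 − 0.796825) = 0.9777

0.9777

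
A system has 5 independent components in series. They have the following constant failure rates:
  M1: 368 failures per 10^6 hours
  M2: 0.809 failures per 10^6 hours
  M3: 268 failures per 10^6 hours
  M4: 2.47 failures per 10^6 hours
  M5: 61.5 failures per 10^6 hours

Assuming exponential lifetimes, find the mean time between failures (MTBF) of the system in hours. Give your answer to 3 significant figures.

Series of exponential components: λ_sys = Σ λ_i
λ_sys = 0.000368 + 0.000000809 + 0.000268 + 0.00000247 + 0.0000615 = 7.0078e-04 /h
MTBF = 1 / λ_sys = 1430 h

1430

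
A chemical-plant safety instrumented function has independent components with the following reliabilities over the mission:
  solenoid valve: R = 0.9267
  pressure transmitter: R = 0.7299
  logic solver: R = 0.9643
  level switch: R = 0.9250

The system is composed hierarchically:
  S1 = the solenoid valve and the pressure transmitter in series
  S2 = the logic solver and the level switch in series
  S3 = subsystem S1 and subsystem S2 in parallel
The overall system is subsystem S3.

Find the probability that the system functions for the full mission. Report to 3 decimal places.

0.965

Series (solenoid valve and pressure transmitter): 0.92670 × 0.72990 = 0.67640
Series (logic solver and level switch): 0.96430 × 0.92500 = 0.89198
Parallel ([0.67640] and [0.89198]): 1 − (1 − 0.67640)(1 − 0.89198) = 0.965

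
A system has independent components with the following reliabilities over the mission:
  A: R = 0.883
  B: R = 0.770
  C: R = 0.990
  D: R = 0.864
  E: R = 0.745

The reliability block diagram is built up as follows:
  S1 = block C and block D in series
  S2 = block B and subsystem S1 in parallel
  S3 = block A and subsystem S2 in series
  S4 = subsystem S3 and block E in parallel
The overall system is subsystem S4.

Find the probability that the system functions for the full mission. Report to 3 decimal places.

Series (C and D): 0.99000 × 0.86400 = 0.85536
Parallel (B and [0.85536]): 1 − (1 − 0.77000)(1 − 0.85536) = 0.96673
Series (A and [0.96673]): 0.88300 × 0.96673 = 0.85362
Parallel ([0.85362] and E): 1 − (1 − 0.85362)(1 − 0.74500) = 0.963

0.963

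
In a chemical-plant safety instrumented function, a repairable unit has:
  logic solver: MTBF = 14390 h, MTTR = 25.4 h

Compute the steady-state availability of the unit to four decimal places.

A(logic solver) = MTBF/(MTBF+MTTR) = 14390/(14390+25.4) = 0.9982

0.9982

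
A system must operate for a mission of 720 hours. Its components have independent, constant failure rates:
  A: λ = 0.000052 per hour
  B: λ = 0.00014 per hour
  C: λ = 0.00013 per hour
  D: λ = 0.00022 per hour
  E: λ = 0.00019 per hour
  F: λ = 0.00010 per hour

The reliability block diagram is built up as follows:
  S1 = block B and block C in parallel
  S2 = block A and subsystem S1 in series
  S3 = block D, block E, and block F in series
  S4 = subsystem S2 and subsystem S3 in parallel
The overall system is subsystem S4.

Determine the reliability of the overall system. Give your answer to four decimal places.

R(A) = exp(−0.000052 × 720) = 0.963252
R(B) = exp(−0.00014 × 720) = 0.904114
R(C) = exp(−0.00013 × 720) = 0.910647
R(D) = exp(−0.00022 × 720) = 0.853508
R(E) = exp(−0.00019 × 720) = 0.872145
R(F) = exp(−0.00010 × 720) = 0.930531
Parallel (B and C): 1 − (1 − 0.904114)(1 − 0.910647) = 0.991432
Series (A and [0.991432]): 0.963252 × 0.991432 = 0.954999
Series (D, E, and F): 0.853508 × 0.872145 × 0.930531 = 0.692671
Parallel ([0.954999] and [0.692671]): 1 − (1 − 0.954999)(1 − 0.692671) = 0.9862

0.9862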